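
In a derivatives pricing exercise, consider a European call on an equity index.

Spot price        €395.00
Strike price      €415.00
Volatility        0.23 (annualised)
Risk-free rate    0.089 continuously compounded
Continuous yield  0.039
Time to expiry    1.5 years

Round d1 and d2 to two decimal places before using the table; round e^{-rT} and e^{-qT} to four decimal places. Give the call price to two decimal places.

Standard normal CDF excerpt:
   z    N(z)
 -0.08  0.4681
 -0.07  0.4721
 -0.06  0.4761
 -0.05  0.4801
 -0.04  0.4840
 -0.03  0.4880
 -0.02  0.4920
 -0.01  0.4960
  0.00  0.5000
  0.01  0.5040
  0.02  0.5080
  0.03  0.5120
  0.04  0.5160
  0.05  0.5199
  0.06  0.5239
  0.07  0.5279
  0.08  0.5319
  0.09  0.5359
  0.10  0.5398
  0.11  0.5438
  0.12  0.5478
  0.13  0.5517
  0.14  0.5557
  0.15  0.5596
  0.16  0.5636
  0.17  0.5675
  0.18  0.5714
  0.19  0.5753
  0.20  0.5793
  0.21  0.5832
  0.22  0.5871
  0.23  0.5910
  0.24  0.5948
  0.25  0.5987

€45.85

σ√T = 0.23 × 1.2247 = 0.2817
d₁ = [ln(395/415) + (0.089 − 0.039 + 0.23²/2)·1.5] / 0.2817 = [-0.0494 + 0.1147] / 0.2817 = 0.2318 ≈ 0.23
d₂ = d₁ − σ√T = 0.2318 − 0.2817 = -0.0499 ≈ -0.05
exp(−qT) = exp(−0.039·1.5) = 0.9432;  exp(−rT) = exp(−0.089·1.5) = 0.8750
N(d₁) = N(0.23) = 0.5910;  N(d₂) = N(-0.05) = 0.4801
C = 395·0.9432·0.5910 − 415·0.8750·0.4801 = 220.1853 − 174.3363 = 45.8490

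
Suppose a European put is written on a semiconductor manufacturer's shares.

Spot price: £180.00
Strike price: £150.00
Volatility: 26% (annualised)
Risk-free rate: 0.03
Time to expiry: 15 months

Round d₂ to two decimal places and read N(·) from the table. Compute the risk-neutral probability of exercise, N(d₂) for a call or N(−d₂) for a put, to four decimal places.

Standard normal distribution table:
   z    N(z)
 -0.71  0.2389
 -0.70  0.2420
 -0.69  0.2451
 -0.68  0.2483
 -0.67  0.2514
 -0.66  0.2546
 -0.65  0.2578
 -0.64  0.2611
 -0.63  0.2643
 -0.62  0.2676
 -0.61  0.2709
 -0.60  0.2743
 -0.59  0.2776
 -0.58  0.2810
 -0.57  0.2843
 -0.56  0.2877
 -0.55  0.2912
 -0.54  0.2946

0.2709

σ√T = 0.26·√1.25 = 0.2907
ln(S/K) + (r + σ²/2)T = ln(180/150) + (0.03 + 0.26²/2)·1.25 = 0.1823 + 0.0797 = 0.2621
d₁ = 0.2621 / 0.2907 = 0.9016 which rounds to 0.90
d₂ = d₁ − σ√T = 0.9016 − 0.2907 = 0.6109 which rounds to 0.61
Pr(exercise) under Q = N(−d₂) = N(-0.61) = 0.2709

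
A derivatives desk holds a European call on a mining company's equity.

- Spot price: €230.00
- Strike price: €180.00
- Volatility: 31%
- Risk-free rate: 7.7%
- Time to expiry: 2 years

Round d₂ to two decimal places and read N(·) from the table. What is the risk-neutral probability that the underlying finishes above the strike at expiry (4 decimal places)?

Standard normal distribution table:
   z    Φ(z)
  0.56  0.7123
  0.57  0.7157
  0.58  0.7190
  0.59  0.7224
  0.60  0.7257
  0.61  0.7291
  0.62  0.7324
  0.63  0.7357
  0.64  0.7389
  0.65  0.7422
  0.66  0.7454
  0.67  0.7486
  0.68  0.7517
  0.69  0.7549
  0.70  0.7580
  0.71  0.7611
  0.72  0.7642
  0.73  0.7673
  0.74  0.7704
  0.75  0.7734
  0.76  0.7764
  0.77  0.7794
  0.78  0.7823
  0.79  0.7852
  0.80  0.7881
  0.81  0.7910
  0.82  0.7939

σ√T = 0.31 × 1.4142 = 0.4384
d₁ = [ln(230/180) + (0.077 + 0.31²/2)·2] / 0.4384 = [0.2451 + 0.2501] / 0.4384 = 1.1296 which rounds to 1.13
d₂ = d₁ − σ√T = 1.1296 − 0.4384 = 0.6912 which rounds to 0.69
Risk-neutral Pr[S_T > K] = N(d₂) = N(0.69) = 0.7549

0.7549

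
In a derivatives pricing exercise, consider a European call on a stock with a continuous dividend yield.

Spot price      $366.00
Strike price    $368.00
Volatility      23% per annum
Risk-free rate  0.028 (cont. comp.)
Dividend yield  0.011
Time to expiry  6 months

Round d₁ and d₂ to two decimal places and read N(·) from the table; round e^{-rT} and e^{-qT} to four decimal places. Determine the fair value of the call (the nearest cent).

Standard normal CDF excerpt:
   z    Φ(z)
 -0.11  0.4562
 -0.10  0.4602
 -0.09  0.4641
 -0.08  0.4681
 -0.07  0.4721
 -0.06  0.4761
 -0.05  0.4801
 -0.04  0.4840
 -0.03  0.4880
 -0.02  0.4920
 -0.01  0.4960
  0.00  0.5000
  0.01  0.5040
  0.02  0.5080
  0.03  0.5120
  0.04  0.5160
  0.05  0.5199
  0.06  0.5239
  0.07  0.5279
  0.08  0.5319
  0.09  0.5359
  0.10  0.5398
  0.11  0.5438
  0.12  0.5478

σ√T = 0.23·√0.5 = 0.1626
d₁ = [ln(366/368) + (0.028 − 0.011 + ½·0.23²)·0.5] / (σ√T) = (-0.0054 + 0.0217) / 0.1626 = 0.1001 which rounds to 0.10
d₂ = 0.1001 − 0.1626 = -0.0626 which rounds to -0.06
exp(−qT) = exp(−0.011·0.5) = 0.9945;  exp(−rT) = exp(−0.028·0.5) = 0.9861
N(d₁) = N(0.10) = 0.5398;  N(d₂) = N(-0.06) = 0.4761
C = 366·0.9945·0.5398 − 368·0.9861·0.4761 = 196.4802 − 172.7695 = 23.7107

$23.71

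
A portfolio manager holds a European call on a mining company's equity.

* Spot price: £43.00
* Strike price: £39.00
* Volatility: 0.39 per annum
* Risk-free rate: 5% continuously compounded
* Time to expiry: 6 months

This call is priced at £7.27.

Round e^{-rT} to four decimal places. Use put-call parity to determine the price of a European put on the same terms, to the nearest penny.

£2.31

exp(−rT) = exp(−0.05·0.5) = 0.9753
Put-call parity: C − P = S − K·e^(−rT) = 43 − 39·0.9753 = 43 − 38.0367 = 4.9633
P = C − (C − P) = 7.27 − (4.9633) = 2.3067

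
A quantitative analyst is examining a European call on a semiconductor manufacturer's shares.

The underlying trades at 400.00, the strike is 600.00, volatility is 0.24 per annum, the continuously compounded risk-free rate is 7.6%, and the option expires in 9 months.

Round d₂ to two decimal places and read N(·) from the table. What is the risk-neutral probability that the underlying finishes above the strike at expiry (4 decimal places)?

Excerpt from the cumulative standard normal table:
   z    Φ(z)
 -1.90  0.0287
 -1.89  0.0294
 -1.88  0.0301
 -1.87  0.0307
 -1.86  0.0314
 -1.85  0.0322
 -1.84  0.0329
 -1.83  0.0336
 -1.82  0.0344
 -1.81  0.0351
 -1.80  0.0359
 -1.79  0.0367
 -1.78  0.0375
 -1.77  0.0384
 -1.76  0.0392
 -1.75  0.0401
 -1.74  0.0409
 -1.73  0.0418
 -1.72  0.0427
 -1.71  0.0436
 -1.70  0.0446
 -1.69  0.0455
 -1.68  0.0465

σ√T = 0.24 × 0.8660 = 0.2078
ln(S/K) + (r + σ²/2)T = ln(400/600) + (0.076 + 0.24²/2)·0.75 = -0.4055 + 0.0786 = -0.3269
d₁ = -0.3269 / 0.2078 = -1.5726 → -1.57
d₂ = d₁ − σ√T = -1.5726 − 0.2078 = -1.7805 → -1.78
Pr(exercise) under Q = N(d₂) = 0.0375

0.0375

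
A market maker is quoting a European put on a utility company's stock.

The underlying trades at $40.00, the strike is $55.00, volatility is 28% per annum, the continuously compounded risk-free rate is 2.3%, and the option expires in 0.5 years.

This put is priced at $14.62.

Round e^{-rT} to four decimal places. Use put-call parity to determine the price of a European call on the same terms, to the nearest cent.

$0.25

exp(−rT) = exp(−0.023·0.5) = 0.9886
Put-call parity: C − P = S − K·e^(−rT) = 40 − 55·0.9886 = 40 − 54.3730 = -14.3730
C = P + (C − P) = 14.62 + (-14.3730) = 0.2470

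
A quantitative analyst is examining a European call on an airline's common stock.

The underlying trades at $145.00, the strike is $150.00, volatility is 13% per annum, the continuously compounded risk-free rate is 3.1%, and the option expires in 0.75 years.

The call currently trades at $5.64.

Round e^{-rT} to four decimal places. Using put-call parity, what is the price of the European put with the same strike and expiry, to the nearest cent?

$7.19

e^(−rT) = e^(−0.031·0.75) = 0.9770
Put-call parity: C − P = S − K·e^(−rT) = 145 − 150·0.9770 = 145 − 146.5500 = -1.5500
P = C − (C − P) = 5.64 − (-1.5500) = 7.1900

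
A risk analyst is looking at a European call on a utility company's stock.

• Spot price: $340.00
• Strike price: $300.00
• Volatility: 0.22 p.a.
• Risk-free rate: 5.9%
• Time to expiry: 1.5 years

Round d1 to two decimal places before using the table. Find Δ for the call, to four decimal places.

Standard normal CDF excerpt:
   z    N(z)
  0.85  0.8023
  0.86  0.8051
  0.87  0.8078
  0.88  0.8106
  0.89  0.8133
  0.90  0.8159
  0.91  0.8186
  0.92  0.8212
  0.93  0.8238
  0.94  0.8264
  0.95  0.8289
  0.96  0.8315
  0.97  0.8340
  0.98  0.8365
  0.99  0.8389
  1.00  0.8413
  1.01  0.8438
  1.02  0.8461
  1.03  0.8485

T = 1.5;  σ√T = 0.2694
ln(S/K) + (r + σ²/2)T = ln(340/300) + (0.059 + 0.22²/2)·1.5 = 0.1252 + 0.1248 = 0.2500
d₁ = 0.2500 / 0.2694 = 0.9277 which rounds to 0.93
N(d₁) = N(0.93) = 0.8238
Δ_call = N(d₁) = 0.8238

0.8238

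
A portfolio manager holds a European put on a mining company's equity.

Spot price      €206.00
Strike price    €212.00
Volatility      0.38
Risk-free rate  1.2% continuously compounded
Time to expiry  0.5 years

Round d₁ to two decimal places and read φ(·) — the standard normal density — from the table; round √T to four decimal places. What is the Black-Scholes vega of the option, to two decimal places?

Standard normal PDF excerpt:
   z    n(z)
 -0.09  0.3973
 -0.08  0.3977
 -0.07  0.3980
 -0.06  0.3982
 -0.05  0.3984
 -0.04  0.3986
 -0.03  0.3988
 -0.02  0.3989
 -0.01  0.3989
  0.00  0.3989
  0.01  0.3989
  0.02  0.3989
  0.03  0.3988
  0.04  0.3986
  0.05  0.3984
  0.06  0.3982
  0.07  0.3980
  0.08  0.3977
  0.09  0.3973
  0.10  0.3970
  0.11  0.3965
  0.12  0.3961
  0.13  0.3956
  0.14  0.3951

T = 0.5;  σ√T = 0.2687
d₁ = [ln(206/212) + (0.012 + ½·0.38²)·0.5] / (σ√T) = (-0.0287 + 0.0421) / 0.2687 = 0.0498 ≈ 0.05
√T = √0.5 = 0.7071
φ(d₁) = φ(0.05) = 0.3984
vega = S·φ(d₁)·√T = 206·0.3984·0.7071 = 58.0320

58.03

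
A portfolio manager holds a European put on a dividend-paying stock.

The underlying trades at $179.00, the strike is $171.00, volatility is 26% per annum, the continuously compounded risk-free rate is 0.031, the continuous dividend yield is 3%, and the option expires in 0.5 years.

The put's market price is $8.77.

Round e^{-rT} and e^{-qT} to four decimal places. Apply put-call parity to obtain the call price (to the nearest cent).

e^(−qT) = e^(−0.03·0.5) = 0.9851;  e^(−rT) = e^(−0.031·0.5) = 0.9846
Put-call parity: C − P = S·e^(−qT) − K·e^(−rT) = 179·0.9851 − 171·0.9846 = 176.3329 − 168.3666 = 7.9663
C = P + (C − P) = 8.77 + (7.9663) = 16.7363

$16.74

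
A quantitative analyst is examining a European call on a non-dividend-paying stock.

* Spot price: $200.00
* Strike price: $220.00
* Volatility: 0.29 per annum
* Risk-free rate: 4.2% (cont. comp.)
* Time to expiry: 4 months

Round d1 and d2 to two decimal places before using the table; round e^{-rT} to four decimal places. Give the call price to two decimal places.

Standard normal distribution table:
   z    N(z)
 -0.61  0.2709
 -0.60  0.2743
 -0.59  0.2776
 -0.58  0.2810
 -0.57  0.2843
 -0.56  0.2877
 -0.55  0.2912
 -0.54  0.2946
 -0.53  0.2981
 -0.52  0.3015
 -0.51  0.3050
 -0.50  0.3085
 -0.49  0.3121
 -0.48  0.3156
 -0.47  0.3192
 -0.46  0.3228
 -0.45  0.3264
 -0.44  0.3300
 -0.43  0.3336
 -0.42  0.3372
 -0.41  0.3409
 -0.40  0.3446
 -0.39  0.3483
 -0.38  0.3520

$7.24

σ√T = 0.29·√0.3333 = 0.1674
d₁ = [ln(200/220) + (0.042 + 0.29²/2)·0.3333] / 0.1674 = [-0.0953 + 0.0280] / 0.1674 = -0.4019 which rounds to -0.40
d₂ = d₁ − σ√T = -0.4019 − 0.1674 = -0.5693 which rounds to -0.57
exp(−rT) = exp(−0.042·0.3333) = 0.9861
C = 200·N(-0.40) − 220·0.9861·N(-0.57) = 200·0.3446 − 220·0.9861·0.2843 = 68.9200 − 61.6766 = 7.2434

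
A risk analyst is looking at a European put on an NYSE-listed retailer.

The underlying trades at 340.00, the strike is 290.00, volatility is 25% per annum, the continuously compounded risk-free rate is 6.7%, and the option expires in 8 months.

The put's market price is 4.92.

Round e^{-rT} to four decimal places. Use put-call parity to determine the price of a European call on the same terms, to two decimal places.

e^(−rT) = e^(−0.067·0.6667) = 0.9563
Put-call parity: C − P = S − K·e^(−rT) = 340 − 290·0.9563 = 340 − 277.3270 = 62.6730
C = P + (C − P) = 4.92 + (62.6730) = 67.5930

67.59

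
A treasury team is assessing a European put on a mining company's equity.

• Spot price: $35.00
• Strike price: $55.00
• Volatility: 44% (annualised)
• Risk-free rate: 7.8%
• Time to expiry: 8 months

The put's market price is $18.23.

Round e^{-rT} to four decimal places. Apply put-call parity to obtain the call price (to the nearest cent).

exp(−rT) = exp(−0.078·0.6667) = 0.9493
Put-call parity: C − P = S − K·e^(−rT) = 35 − 55·0.9493 = 35 − 52.2115 = -17.2115
C = P + (C − P) = 18.23 + (-17.2115) = 1.0185

$1.02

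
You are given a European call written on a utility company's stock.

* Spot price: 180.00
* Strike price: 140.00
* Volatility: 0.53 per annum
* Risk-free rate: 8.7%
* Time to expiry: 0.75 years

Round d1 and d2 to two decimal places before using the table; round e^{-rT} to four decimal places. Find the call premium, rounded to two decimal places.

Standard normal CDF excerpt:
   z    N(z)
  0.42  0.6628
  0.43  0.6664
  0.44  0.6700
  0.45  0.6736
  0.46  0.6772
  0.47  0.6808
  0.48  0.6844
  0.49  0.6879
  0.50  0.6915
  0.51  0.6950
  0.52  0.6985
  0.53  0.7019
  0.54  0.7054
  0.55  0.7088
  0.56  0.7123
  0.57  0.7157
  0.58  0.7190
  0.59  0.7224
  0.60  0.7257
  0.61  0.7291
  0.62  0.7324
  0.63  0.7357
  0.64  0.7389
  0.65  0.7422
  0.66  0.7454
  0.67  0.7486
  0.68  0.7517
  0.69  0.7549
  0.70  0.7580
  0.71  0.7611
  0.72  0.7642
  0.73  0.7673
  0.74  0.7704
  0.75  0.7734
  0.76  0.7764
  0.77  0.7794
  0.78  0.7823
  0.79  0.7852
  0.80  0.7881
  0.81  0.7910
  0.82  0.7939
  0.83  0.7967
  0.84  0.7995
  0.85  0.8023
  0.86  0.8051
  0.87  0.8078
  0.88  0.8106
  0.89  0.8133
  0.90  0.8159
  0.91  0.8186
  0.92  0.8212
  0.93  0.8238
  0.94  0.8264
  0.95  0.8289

σ√T = 0.53 × 0.8660 = 0.4590
d₁ = [ln(180/140) + (0.087 + 0.53²/2)·0.75] / 0.4590 = [0.2513 + 0.1706] / 0.4590 = 0.9192 ⇒ 0.92
d₂ = d₁ − σ√T = 0.9192 − 0.4590 = 0.4602 ⇒ 0.46
exp(−rT) = exp(−0.087·0.75) = 0.9368
C = 180·N(0.92) − 140·0.9368·N(0.46) = 180·0.8212 − 140·0.9368·0.6772 = 147.8160 − 88.8161 = 58.9999

59.00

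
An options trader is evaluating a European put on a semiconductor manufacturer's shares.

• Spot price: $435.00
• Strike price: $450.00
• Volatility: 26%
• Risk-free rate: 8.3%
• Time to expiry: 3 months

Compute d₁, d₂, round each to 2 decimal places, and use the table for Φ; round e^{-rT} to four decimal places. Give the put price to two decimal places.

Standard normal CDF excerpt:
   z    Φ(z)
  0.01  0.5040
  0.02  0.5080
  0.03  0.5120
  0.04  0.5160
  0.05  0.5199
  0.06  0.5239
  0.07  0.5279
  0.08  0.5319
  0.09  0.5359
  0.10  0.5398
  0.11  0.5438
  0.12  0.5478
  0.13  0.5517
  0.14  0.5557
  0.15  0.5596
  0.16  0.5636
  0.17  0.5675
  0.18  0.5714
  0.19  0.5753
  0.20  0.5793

$25.68

σ√T = 0.26 × 0.5000 = 0.1300
d₁ = [ln(435/450) + (0.083 + 0.26²/2)·0.25] / 0.1300 = [-0.0339 + 0.0292] / 0.1300 = -0.0362 which rounds to -0.04
d₂ = d₁ − σ√T = -0.0362 − 0.1300 = -0.1662 which rounds to -0.17
e^(−rT) = e^(−0.083·0.25) = 0.9795
N(−d₂) = N(0.17) = 0.5675;  N(−d₁) = N(0.04) = 0.5160
P = 450·0.9795·0.5675 − 435·0.5160 = 250.1398 − 224.4600 = 25.6798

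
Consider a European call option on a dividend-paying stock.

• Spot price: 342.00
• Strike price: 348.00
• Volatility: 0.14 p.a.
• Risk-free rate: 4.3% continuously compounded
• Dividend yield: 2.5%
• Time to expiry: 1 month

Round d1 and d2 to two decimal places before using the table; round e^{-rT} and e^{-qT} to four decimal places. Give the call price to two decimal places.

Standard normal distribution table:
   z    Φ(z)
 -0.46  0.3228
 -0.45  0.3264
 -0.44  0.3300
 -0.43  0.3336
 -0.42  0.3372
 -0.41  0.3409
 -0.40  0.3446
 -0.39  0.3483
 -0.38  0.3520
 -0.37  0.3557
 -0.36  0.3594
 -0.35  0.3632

3.19

σ√T = 0.14 × 0.2887 = 0.0404
d₁ = [ln(342/348) + (0.043 − 0.025 + 0.14²/2)·0.08333] / 0.0404 = [-0.0174 + 0.0023] / 0.0404 = -0.3730 which rounds to -0.37
d₂ = d₁ − σ√T = -0.3730 − 0.0404 = -0.4134 which rounds to -0.41
e^(−qT) = e^(−0.025·0.08333) = 0.9979;  e^(−rT) = e^(−0.043·0.08333) = 0.9964
N(d₁) = N(-0.37) = 0.3557;  N(d₂) = N(-0.41) = 0.3409
C = 342·0.9979·0.3557 − 348·0.9964·0.3409 = 121.3939 − 118.2061 = 3.1878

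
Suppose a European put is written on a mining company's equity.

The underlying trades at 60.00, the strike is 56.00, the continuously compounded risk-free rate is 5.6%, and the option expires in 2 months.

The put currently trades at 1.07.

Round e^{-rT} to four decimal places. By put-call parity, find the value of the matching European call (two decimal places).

5.59

exp(−rT) = exp(−0.056·0.1667) = 0.9907
Put-call parity: C − P = S − K·e^(−rT) = 60 − 56·0.9907 = 60 − 55.4792 = 4.5208
C = P + (C − P) = 1.07 + (4.5208) = 5.5908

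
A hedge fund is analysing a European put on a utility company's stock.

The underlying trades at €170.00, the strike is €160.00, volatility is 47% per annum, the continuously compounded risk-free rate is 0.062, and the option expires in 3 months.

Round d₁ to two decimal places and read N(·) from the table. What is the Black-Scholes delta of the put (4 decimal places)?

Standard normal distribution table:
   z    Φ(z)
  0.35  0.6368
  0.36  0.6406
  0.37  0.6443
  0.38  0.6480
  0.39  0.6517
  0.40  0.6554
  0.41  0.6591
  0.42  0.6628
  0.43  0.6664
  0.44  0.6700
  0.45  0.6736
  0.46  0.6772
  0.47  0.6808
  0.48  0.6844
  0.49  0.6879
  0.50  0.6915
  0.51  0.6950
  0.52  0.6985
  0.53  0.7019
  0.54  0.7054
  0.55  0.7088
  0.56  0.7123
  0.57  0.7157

σ√T = 0.47 × 0.5000 = 0.2350
d₁ = [ln(170/160) + (0.062 + 0.47²/2)·0.25] / 0.2350 = [0.0606 + 0.0431] / 0.2350 = 0.4414 ⇒ 0.44
N(d₁) = N(0.44) = 0.6700
Δ_put = N(d₁) − 1 = 0.6700 − 1 = -0.3300

-0.3300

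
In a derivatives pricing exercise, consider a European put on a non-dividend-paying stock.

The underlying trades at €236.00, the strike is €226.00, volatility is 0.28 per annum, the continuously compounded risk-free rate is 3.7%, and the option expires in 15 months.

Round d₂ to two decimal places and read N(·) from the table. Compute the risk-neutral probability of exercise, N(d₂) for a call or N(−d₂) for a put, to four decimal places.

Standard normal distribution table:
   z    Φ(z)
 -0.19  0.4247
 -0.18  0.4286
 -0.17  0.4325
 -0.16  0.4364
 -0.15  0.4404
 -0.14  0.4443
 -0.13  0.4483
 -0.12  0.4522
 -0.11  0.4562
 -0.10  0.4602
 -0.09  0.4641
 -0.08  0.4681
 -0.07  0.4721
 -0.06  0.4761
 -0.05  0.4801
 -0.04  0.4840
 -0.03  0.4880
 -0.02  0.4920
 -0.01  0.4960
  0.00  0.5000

σ√T = 0.28 × 1.1180 = 0.3130
d₁ = [ln(236/226) + (0.037 + 0.28²/2)·1.25] / 0.3130 = [0.0433 + 0.0953] / 0.3130 = 0.4426 ⇒ 0.44
d₂ = d₁ − σ√T = 0.4426 − 0.3130 = 0.1295 ⇒ 0.13
Risk-neutral Pr[S_T < K] = N(−d₂) = N(-0.13) = 0.4483

0.4483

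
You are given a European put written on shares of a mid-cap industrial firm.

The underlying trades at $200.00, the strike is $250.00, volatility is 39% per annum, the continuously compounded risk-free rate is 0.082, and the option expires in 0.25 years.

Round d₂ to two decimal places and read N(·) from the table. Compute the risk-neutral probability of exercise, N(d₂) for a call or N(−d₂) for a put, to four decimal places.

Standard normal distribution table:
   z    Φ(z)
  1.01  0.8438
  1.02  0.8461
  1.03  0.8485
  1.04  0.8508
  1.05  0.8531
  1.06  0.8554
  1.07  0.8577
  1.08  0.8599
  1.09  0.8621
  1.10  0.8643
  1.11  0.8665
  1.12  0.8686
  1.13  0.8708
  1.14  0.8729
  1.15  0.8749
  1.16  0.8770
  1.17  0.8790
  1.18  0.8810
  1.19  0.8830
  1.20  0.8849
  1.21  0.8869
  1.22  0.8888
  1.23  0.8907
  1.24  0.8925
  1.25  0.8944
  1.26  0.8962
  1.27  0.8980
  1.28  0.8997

0.8729

σ√T = 0.39 × 0.5000 = 0.1950
d₁ = [ln(200/250) + (0.082 + 0.39²/2)·0.25] / 0.1950 = [-0.2231 + 0.0395] / 0.1950 = -0.9417 → -0.94
d₂ = d₁ − σ√T = -0.9417 − 0.1950 = -1.1367 → -1.14
Risk-neutral Pr[S_T < K] = N(−d₂) = N(1.14) = 0.8729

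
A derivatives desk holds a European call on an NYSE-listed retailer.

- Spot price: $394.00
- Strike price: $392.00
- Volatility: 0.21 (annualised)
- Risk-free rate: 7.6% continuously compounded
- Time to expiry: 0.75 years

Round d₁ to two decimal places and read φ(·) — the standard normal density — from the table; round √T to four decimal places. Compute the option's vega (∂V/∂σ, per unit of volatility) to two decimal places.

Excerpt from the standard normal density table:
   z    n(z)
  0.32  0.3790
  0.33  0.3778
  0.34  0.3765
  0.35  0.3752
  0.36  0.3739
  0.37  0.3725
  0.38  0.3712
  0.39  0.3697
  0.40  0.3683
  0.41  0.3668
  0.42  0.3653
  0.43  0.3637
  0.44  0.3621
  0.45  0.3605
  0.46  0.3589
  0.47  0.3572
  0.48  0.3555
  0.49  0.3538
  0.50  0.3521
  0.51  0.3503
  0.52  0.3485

124.10

σ√T = 0.21·√0.75 = 0.1819
d₁ = [ln(394/392) + (0.076 + 0.21²/2)·0.75] / 0.1819 = [0.0051 + 0.0735] / 0.1819 = 0.4323 which rounds to 0.43
√T = √0.75 = 0.8660
φ(d₁) = φ(0.43) = 0.3637
vega = S·φ(d₁)·√T = 394·0.3637·0.8660 = 124.0959
(Call and put vega coincide under Black-Scholes.)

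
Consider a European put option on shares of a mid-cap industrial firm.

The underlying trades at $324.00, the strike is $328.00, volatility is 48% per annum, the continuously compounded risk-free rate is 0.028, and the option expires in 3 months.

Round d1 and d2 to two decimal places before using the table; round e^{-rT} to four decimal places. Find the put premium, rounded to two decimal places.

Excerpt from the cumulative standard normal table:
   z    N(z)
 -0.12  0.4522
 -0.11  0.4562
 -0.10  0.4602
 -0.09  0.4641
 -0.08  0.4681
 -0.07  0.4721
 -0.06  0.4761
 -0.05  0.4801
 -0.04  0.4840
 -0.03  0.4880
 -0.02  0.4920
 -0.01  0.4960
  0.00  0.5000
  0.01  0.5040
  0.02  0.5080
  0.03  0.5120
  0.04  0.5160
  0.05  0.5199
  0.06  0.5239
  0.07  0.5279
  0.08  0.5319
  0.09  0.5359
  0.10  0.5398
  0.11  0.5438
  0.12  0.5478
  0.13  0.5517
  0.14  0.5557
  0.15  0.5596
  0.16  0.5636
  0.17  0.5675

$31.89

T = 0.25;  σ√T = 0.2400
d₁ = [ln(324/328) + (0.028 + 0.48²/2)·0.25] / 0.2400 = [-0.0123 + 0.0358] / 0.2400 = 0.0980 ⇒ 0.10
d₂ = d₁ − σ√T = 0.0980 − 0.2400 = -0.1420 ⇒ -0.14
exp(−rT) = exp(−0.028·0.25) = 0.9930
N(−d₂) = N(0.14) = 0.5557;  N(−d₁) = N(-0.10) = 0.4602
P = 328·0.9930·0.5557 − 324·0.4602 = 180.9937 − 149.1048 = 31.8889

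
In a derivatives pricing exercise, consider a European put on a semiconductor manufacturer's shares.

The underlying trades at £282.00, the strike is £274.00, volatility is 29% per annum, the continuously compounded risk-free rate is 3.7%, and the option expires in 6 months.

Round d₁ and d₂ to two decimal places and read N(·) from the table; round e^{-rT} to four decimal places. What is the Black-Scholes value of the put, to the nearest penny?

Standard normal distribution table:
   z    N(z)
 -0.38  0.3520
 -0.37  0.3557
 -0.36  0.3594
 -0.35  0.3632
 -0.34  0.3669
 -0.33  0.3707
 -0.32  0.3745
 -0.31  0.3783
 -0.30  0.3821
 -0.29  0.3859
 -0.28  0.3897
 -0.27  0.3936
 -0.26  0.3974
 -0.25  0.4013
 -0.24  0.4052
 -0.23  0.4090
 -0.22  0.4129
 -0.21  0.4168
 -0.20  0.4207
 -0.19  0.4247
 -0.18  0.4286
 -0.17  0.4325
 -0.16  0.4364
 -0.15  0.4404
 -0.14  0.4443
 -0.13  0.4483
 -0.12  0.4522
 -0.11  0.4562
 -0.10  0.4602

£16.05

T = 0.5;  σ√T = 0.2051
d₁ = [ln(282/274) + (0.037 + ½·0.29²)·0.5] / (σ√T) = (0.0288 + 0.0395) / 0.2051 = 0.3331 ≈ 0.33
d₂ = 0.3331 − 0.2051 = 0.1280 ≈ 0.13
e^(−rT) = e^(−0.037·0.5) = 0.9817
N(−d₂) = N(-0.13) = 0.4483;  N(−d₁) = N(-0.33) = 0.3707
P = 274·0.9817·0.4483 − 282·0.3707 = 120.5863 − 104.5374 = 16.0489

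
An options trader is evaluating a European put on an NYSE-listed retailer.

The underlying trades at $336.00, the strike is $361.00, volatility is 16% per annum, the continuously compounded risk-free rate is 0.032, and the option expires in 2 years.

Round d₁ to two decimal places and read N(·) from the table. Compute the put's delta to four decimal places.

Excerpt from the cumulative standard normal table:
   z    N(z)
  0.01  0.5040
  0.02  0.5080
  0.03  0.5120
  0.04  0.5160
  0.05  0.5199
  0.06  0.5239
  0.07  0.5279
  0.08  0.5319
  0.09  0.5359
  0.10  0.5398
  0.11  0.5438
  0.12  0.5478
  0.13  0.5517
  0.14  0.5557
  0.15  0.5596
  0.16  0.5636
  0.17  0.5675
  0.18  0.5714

-0.4681

σ√T = 0.16 × 1.4142 = 0.2263
d₁ = [ln(336/361) + (0.032 + 0.16²/2)·2] / 0.2263 = [-0.0718 + 0.0896] / 0.2263 = 0.0788 ⇒ 0.08
N(d₁) = N(0.08) = 0.5319
Δ_put = N(d₁) − 1 = 0.5319 − 1 = -0.4681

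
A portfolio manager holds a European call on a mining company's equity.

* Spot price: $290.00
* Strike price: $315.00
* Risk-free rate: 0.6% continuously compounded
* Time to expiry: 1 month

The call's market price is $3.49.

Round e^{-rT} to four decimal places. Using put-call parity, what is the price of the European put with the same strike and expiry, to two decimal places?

$28.33

e^(−rT) = e^(−0.006·0.08333) = 0.9995
Put-call parity: C − P = S − K·e^(−rT) = 290 − 315·0.9995 = 290 − 314.8425 = -24.8425
P = C − (C − P) = 3.49 − (-24.8425) = 28.3325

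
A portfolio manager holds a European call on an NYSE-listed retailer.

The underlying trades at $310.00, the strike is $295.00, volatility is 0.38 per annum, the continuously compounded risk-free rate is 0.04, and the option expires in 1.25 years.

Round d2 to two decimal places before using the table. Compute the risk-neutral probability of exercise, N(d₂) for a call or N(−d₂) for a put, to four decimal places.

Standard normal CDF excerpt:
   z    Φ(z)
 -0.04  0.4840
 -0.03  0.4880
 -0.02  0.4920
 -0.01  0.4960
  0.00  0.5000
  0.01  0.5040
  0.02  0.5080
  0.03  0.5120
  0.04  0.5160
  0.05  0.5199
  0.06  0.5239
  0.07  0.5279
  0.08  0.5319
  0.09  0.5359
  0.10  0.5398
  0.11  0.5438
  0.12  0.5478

σ√T = 0.38 × 1.1180 = 0.4249
ln(S/K) + (r + σ²/2)T = ln(310/295) + (0.04 + 0.38²/2)·1.25 = 0.0496 + 0.1402 = 0.1898
d₁ = 0.1898 / 0.4249 = 0.4469 → 0.45
d₂ = d₁ − σ√T = 0.4469 − 0.4249 = 0.0220 → 0.02
Pr(exercise) under Q = N(d₂) = 0.5080

0.5080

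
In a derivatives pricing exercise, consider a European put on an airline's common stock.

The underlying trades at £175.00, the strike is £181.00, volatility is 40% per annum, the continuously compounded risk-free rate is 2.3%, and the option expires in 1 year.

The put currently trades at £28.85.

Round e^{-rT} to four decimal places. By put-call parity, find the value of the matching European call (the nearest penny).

exp(−rT) = exp(−0.023·1) = 0.9773
Put-call parity: C − P = S − K·e^(−rT) = 175 − 181·0.9773 = 175 − 176.8913 = -1.8913
C = P + (C − P) = 28.85 + (-1.8913) = 26.9587

£26.96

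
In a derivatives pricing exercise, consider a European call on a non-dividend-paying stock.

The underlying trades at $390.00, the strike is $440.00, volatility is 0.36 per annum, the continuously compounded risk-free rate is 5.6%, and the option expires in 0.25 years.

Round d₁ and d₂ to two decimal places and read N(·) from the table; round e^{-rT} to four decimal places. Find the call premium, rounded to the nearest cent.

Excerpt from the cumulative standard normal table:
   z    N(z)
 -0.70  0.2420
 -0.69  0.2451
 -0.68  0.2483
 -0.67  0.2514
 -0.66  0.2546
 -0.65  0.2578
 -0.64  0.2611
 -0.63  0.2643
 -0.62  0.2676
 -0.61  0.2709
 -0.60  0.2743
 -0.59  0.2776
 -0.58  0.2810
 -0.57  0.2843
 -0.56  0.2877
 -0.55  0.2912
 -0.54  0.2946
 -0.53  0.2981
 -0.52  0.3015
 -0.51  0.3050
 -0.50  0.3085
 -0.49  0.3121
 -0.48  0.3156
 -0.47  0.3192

$12.58

σ√T = 0.36·√0.25 = 0.1800
d₁ = [ln(390/440) + (0.056 + 0.36²/2)·0.25] / 0.1800 = [-0.1206 + 0.0302] / 0.1800 = -0.5024 ≈ -0.50
d₂ = d₁ − σ√T = -0.5024 − 0.1800 = -0.6824 ≈ -0.68
exp(−rT) = exp(−0.056·0.25) = 0.9861
N(d₁) = N(-0.50) = 0.3085;  N(d₂) = N(-0.68) = 0.2483
C = 390·0.3085 − 440·0.9861·0.2483 = 120.3150 − 107.7334 = 12.5816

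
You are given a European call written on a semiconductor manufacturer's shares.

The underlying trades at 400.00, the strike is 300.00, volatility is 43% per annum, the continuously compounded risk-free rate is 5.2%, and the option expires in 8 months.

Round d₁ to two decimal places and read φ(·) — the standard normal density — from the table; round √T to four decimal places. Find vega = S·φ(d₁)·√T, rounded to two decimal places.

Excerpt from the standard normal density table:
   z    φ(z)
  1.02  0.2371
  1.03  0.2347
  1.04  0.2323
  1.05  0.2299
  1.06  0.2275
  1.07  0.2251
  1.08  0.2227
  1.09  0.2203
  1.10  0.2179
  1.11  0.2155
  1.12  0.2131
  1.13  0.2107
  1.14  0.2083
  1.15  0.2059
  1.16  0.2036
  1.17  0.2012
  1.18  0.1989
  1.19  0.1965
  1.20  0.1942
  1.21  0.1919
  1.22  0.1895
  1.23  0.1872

σ√T = 0.43 × 0.8165 = 0.3511
d₁ = [ln(400/300) + (0.052 + 0.43²/2)·0.6667] / 0.3511 = [0.2877 + 0.0963] / 0.3511 = 1.0937 → 1.09
√T = √0.6667 = 0.8165
φ(d₁) = φ(1.09) = 0.2203
vega = S·φ(d₁)·√T = 400·0.2203·0.8165 = 71.9500

71.95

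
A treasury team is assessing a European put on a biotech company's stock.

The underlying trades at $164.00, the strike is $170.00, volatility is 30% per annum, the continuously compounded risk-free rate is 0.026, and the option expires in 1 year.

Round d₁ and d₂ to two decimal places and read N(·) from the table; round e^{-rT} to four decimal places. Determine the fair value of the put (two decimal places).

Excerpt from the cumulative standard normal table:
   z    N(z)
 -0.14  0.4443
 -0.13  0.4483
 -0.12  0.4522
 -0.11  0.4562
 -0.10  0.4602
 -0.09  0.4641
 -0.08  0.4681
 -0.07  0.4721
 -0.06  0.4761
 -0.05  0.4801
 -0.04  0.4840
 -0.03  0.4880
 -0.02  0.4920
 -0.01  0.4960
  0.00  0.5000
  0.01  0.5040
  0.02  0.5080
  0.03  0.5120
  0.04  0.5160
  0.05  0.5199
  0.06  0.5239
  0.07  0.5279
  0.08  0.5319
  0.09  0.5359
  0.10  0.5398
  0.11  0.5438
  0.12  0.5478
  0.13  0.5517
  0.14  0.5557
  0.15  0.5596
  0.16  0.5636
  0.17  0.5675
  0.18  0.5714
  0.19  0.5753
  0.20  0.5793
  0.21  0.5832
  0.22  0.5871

σ√T = 0.3 × 1.0000 = 0.3000
ln(S/K) + (r + σ²/2)T = ln(164/170) + (0.026 + 0.3²/2)·1 = -0.0359 + 0.0710 = 0.0351
d₁ = 0.0351 / 0.3000 = 0.1169 ≈ 0.12
d₂ = d₁ − σ√T = 0.1169 − 0.3000 = -0.1831 ≈ -0.18
exp(−rT) = exp(−0.026·1) = 0.9743
P = 170·0.9743·N(0.18) − 164·N(-0.12) = 170·0.9743·0.5714 − 164·0.4522 = 94.6416 − 74.1608 = 20.4808

$20.48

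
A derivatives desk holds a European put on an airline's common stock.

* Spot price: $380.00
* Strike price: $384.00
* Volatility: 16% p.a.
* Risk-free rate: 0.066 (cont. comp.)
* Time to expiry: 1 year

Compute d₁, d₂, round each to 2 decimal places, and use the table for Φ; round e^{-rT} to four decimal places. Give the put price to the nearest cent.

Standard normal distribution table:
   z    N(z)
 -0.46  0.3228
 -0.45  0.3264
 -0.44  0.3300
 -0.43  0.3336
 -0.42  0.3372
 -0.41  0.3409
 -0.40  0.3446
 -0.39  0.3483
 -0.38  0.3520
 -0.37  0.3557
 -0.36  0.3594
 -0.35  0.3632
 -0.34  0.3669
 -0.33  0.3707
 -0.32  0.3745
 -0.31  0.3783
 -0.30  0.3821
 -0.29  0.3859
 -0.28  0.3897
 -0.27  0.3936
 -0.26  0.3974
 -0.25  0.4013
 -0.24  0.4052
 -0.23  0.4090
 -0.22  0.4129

σ√T = 0.16·√1 = 0.1600
ln(S/K) + (r + σ²/2)T = ln(380/384) + (0.066 + 0.16²/2)·1 = -0.0105 + 0.0788 = 0.0683
d₁ = 0.0683 / 0.1600 = 0.4271 which rounds to 0.43
d₂ = d₁ − σ√T = 0.4271 − 0.1600 = 0.2671 which rounds to 0.27
e^(−rT) = e^(−0.066·1) = 0.9361
N(−d₂) = N(-0.27) = 0.3936;  N(−d₁) = N(-0.43) = 0.3336
P = 384·0.9361·0.3936 − 380·0.3336 = 141.4844 − 126.7680 = 14.7164

$14.72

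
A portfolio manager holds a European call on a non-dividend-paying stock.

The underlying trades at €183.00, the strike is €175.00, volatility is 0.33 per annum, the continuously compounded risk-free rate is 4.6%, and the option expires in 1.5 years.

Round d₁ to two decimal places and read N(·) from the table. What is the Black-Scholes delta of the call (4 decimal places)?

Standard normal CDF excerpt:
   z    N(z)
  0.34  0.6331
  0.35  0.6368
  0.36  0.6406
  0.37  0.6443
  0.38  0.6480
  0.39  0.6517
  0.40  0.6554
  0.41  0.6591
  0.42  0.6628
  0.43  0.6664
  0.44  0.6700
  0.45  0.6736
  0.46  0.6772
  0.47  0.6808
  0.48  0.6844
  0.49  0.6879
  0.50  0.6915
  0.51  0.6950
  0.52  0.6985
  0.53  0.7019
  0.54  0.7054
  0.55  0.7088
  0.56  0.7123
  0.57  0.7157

T = 1.5;  σ√T = 0.4042
d₁ = [ln(183/175) + (0.046 + ½·0.33²)·1.5] / (σ√T) = (0.0447 + 0.1507) / 0.4042 = 0.4834 → 0.48
N(d₁) = N(0.48) = 0.6844
Δ_call = N(d₁) = 0.6844

0.6844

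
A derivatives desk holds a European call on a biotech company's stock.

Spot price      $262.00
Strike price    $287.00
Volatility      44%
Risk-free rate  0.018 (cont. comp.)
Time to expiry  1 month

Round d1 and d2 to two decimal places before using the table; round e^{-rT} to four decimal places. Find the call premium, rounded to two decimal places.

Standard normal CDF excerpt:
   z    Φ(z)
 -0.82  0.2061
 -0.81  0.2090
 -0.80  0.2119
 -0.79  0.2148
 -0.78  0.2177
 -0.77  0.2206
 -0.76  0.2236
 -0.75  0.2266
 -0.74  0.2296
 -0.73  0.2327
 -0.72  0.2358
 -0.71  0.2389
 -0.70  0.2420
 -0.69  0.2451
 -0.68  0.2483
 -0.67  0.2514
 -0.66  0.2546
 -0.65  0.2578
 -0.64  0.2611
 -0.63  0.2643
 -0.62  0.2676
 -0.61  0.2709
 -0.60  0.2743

$5.19

σ√T = 0.44 × 0.2887 = 0.1270
d₁ = [ln(262/287) + (0.018 + ½·0.44²)·0.08333] / (σ√T) = (-0.0911 + 0.0096) / 0.1270 = -0.6422 ⇒ -0.64
d₂ = -0.6422 − 0.1270 = -0.7692 ⇒ -0.77
exp(−rT) = exp(−0.018·0.08333) = 0.9985
N(d₁) = N(-0.64) = 0.2611;  N(d₂) = N(-0.77) = 0.2206
C = 262·0.2611 − 287·0.9985·0.2206 = 68.4082 − 63.2172 = 5.1910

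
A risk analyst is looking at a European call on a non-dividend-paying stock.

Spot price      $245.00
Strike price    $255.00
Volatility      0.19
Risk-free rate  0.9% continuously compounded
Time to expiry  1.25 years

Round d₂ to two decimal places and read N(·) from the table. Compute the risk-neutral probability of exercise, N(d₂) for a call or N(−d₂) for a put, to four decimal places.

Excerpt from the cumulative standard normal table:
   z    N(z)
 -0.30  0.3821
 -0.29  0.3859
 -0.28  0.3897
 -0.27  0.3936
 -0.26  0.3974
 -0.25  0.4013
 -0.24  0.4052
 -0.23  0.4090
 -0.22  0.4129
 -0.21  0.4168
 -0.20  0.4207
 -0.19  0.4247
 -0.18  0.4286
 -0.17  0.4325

0.4052

σ√T = 0.19 × 1.1180 = 0.2124
d₁ = [ln(245/255) + (0.009 + 0.19²/2)·1.25] / 0.2124 = [-0.0400 + 0.0338] / 0.2124 = -0.0292 ≈ -0.03
d₂ = d₁ − σ√T = -0.0292 − 0.2124 = -0.2416 ≈ -0.24
Risk-neutral Pr[S_T > K] = N(d₂) = N(-0.24) = 0.4052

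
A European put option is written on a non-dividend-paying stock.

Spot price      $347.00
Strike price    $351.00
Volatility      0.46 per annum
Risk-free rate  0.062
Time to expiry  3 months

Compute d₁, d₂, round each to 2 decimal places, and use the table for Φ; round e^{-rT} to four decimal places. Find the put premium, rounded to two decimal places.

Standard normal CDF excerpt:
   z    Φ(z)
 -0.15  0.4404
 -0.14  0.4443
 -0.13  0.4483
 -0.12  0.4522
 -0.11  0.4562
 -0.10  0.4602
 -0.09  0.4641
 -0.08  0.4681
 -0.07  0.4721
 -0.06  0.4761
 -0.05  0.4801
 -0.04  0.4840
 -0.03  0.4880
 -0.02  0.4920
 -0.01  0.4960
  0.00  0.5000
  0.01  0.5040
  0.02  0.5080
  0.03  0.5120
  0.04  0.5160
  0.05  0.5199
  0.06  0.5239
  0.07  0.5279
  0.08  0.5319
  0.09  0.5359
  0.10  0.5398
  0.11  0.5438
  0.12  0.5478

$30.99

σ√T = 0.46·√0.25 = 0.2300
d₁ = [ln(347/351) + (0.062 + 0.46²/2)·0.25] / 0.2300 = [-0.0115 + 0.0420] / 0.2300 = 0.1326 ⇒ 0.13
d₂ = d₁ − σ√T = 0.1326 − 0.2300 = -0.0974 ⇒ -0.10
exp(−rT) = exp(−0.062·0.25) = 0.9846
N(−d₂) = N(0.10) = 0.5398;  N(−d₁) = N(-0.13) = 0.4483
P = 351·0.9846·0.5398 − 347·0.4483 = 186.5520 − 155.5601 = 30.9919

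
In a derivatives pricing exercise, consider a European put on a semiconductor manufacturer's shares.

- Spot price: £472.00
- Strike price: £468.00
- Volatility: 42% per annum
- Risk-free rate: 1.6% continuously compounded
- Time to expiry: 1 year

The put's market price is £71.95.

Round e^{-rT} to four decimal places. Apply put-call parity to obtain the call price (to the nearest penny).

£83.39

e^(−rT) = e^(−0.016·1) = 0.9841
Put-call parity: C − P = S − K·e^(−rT) = 472 − 468·0.9841 = 472 − 460.5588 = 11.4412
C = P + (C − P) = 71.95 + (11.4412) = 83.3912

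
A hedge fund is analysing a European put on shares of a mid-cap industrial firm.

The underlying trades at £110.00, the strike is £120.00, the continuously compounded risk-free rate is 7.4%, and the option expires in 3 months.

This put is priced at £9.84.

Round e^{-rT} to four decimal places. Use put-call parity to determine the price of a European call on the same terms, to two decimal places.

£2.04

e^(−rT) = e^(−0.074·0.25) = 0.9817
Put-call parity: C − P = S − K·e^(−rT) = 110 − 120·0.9817 = 110 − 117.8040 = -7.8040
C = P + (C − P) = 9.84 + (-7.8040) = 2.0360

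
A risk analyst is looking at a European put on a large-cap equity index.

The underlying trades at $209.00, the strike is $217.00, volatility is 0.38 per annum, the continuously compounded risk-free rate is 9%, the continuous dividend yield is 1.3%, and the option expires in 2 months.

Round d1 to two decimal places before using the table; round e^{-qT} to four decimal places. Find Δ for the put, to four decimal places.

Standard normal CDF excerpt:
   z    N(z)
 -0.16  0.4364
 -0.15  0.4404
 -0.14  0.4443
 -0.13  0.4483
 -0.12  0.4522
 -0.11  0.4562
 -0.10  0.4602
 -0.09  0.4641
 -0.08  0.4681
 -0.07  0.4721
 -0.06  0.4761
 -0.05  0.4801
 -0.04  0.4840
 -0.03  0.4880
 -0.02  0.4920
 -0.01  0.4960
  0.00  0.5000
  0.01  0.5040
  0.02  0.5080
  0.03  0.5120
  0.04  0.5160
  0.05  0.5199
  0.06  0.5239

σ√T = 0.38 × 0.4082 = 0.1551
d₁ = [ln(209/217) + (0.09 − 0.013 + ½·0.38²)·0.1667] / (σ√T) = (-0.0376 + 0.0249) / 0.1551 = -0.0818 ≈ -0.08
N(d₁) = N(-0.08) = 0.4681
Δ_put = e^(−qT)·(N(d₁) − 1) = 0.9978·(0.4681 − 1) = -0.5307

-0.5307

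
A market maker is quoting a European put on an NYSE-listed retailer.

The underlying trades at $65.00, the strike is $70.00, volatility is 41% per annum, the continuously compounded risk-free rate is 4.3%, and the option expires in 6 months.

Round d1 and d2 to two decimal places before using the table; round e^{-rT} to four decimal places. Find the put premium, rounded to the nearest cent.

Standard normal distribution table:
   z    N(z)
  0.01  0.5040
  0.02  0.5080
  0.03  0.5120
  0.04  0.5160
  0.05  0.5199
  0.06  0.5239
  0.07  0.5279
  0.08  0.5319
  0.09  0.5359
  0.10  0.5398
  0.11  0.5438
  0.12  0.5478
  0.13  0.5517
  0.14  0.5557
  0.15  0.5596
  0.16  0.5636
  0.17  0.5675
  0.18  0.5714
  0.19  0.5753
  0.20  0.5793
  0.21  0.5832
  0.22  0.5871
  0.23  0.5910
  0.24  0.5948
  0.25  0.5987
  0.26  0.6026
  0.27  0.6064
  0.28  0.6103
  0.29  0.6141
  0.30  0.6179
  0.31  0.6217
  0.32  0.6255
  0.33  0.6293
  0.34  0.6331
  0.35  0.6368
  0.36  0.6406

$9.57

T = 0.5;  σ√T = 0.2899
ln(S/K) + (r + σ²/2)T = ln(65/70) + (0.043 + 0.41²/2)·0.5 = -0.0741 + 0.0635 = -0.0106
d₁ = -0.0106 / 0.2899 = -0.0365 ≈ -0.04
d₂ = d₁ − σ√T = -0.0365 − 0.2899 = -0.3264 ≈ -0.33
exp(−rT) = exp(−0.043·0.5) = 0.9787
N(−d₂) = N(0.33) = 0.6293;  N(−d₁) = N(0.04) = 0.5160
P = 70·0.9787·0.6293 − 65·0.5160 = 43.1127 − 33.5400 = 9.5727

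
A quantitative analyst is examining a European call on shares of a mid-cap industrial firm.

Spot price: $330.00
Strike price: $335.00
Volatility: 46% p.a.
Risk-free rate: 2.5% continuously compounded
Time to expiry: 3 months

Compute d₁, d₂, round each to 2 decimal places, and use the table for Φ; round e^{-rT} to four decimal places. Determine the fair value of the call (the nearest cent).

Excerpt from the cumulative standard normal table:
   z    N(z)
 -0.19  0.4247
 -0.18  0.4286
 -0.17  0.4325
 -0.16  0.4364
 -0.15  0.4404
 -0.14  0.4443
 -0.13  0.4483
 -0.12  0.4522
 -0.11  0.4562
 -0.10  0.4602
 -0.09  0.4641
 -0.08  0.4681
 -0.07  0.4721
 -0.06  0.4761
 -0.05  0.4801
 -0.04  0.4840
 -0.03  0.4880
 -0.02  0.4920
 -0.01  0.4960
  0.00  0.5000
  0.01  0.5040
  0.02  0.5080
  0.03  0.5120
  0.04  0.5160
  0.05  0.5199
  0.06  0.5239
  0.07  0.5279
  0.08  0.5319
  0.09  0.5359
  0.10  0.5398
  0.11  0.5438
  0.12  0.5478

T = 0.25;  σ√T = 0.2300
d₁ = [ln(330/335) + (0.025 + 0.46²/2)·0.25] / 0.2300 = [-0.0150 + 0.0327] / 0.2300 = 0.0768 → 0.08
d₂ = d₁ − σ√T = 0.0768 − 0.2300 = -0.1532 → -0.15
exp(−rT) = exp(−0.025·0.25) = 0.9938
N(d₁) = N(0.08) = 0.5319;  N(d₂) = N(-0.15) = 0.4404
C = 330·0.5319 − 335·0.9938·0.4404 = 175.5270 − 146.6193 = 28.9077

$28.91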